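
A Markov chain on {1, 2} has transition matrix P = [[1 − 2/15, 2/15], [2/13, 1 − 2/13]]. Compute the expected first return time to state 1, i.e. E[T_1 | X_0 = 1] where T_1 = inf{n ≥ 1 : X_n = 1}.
E[T_1 | X_0 = 1] = 1/π_1 = 28/15

For an irreducible recurrent Markov chain with stationary distribution π, E[T_i | X_0 = i] = 1/π_i (Kac's formula). Here π_1 = (2/13)/(2/15 + 2/13) = (2/13)/(56/195) = 15/28, so E[T_1 | X_0 = 1] = 1/π_1 = (2/15 + 2/13)/(2/13) = (56/195)/(2/13) = 28/15.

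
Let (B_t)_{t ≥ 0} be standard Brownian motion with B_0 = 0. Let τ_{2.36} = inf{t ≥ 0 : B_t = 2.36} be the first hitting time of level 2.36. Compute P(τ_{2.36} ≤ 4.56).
P(τ_{2.36} ≤ 4.56) = 2(1 − Φ(2.36/√4.56)) = 2(1 − Φ(1.1052)) ≈ 0.2691

By the reflection principle for standard BM, P(τ_b ≤ t) = 2 · P(B_t ≥ b). Since B_t ~ N(0, t), P(B_t ≥ 2.36) = 1 − Φ(2.36/√t) = 1 − Φ(2.36/√4.56) = 1 − Φ(1.1052) ≈ 0.13454. Doubling: P(τ_{2.36} ≤ 4.56) ≈ 2 · 0.13454 = 0.26908 ≈ 0.2691.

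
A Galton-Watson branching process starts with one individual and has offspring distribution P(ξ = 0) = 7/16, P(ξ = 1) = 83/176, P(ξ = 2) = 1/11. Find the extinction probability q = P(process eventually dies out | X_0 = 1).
q = 1

Mean offspring μ = 0·7/16 + 1·83/176 + 2·1/11 = 115/176 ≤ 1. For μ ≤ 1 with offspring not concentrated at 1, the Galton-Watson process goes extinct almost surely, so q = 1.
(Algebraic check: The pgf is f(s) = 7/16 + 83/176·s + 1/11·s². The extinction probability q is the smallest fixed point of f in [0, 1]. Setting s = f(s):
  1/11·s² + (83/176 − 1)·s + 7/16 = 0
  1/11·s² − (7/16 + 1/11)·s + 7/16 = 0
which factors as (s − 1)·(1/11·s − 7/16) = 0, giving roots s = 1 and s = (7/16)/(1/11) = 77/16. Since 77/16 ≥ 1, the smallest root in [0, 1] is s = 1.)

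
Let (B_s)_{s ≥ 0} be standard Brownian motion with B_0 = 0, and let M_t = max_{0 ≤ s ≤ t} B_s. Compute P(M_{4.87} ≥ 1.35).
P(M_{4.87} ≥ 1.35) = 2·P(B_{4.87} ≥ 1.35) = 2(1 − Φ(1.35/√4.87)) ≈ 0.5407

By the reflection principle for Brownian motion, P(M_t ≥ a) = 2 · P(B_t ≥ a) for a ≥ 0. Since B_t ~ N(0, t), P(B_t ≥ 1.35) = 1 − Φ(1.35/√t) = 1 − Φ(1.35/√4.87) = 1 − Φ(0.6117). So
  P(M_{4.87} ≥ 1.35) = 2(1 − Φ(0.6117)) ≈ 0.5407.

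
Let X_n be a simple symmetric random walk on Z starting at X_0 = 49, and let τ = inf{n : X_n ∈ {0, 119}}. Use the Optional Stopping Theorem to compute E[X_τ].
E[X_τ] = 49

X_n is a martingale and τ is a bounded-mean stopping time (indeed τ is finite a.s. with bounded expectation since the walk is in a bounded region). By the OST, E[X_τ] = E[X_0] = 49. Equivalently: E[X_τ] = 119 · P(hit 119 first) + 0 · P(hit 0 first) = 119 · (49/119) = 49.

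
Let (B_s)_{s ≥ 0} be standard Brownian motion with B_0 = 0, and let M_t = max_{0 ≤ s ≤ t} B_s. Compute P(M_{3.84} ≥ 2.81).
P(M_{3.84} ≥ 2.81) = 2·P(B_{3.84} ≥ 2.81) = 2(1 − Φ(2.81/√3.84)) ≈ 0.1516

By the reflection principle for Brownian motion, P(M_t ≥ a) = 2 · P(B_t ≥ a) for a ≥ 0. Since B_t ~ N(0, t), P(B_t ≥ 2.81) = 1 − Φ(2.81/√t) = 1 − Φ(2.81/√3.84) = 1 − Φ(1.4340). So
  P(M_{3.84} ≥ 2.81) = 2(1 − Φ(1.4340)) ≈ 0.1516.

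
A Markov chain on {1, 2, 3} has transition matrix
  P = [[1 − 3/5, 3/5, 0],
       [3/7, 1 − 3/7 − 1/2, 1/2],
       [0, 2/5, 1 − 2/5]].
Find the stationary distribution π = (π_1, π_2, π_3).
π = (20/83, 28/83, 35/83)

This is a birth-death chain on three states, which satisfies detailed balance: π_1 · P_{12} = π_2 · P_{21} and π_2 · P_{23} = π_3 · P_{32}.
From π_1 · 3/5 = π_2 · 3/7: π_2/π_1 = (3/5)/(3/7) = 7/5.
From π_2 · 1/2 = π_3 · 2/5: π_3/π_2 = (1/2)/(2/5) = 5/4.
Take π_1 proportional to 1; then unnormalized π = (1, 7/5, 7/4). Normalize by dividing by the sum 83/20:
  π = (20/83, 28/83, 35/83).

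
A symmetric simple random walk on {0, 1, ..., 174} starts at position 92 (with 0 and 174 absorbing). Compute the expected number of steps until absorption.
E[τ | X_0 = 92] = 7544

Let v_k = E[τ | X_0 = k]. Boundary: v_0 = v_174 = 0. Recurrence: v_k = 1 + (v_{k-1} + v_{k+1})/2 for 1 ≤ k ≤ 173. The particular solution to v_k − (v_{k-1} + v_{k+1})/2 = 1 is v_k = −k^2. Adding homogeneous solution A + B k and matching boundaries gives v_k = k (174 − k). Substituting k = 92: v_92 = 92 · 82 = 7544.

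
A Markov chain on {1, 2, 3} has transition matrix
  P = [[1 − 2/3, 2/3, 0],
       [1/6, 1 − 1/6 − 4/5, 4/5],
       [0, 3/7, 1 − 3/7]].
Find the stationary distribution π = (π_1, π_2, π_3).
π = (15/187, 60/187, 112/187)

This is a birth-death chain on three states, which satisfies detailed balance: π_1 · P_{12} = π_2 · P_{21} and π_2 · P_{23} = π_3 · P_{32}.
From π_1 · 2/3 = π_2 · 1/6: π_2/π_1 = (2/3)/(1/6) = 4.
From π_2 · 4/5 = π_3 · 3/7: π_3/π_2 = (4/5)/(3/7) = 28/15.
Take π_1 proportional to 1; then unnormalized π = (1, 4, 112/15). Normalize by dividing by the sum 187/15:
  π = (15/187, 60/187, 112/187).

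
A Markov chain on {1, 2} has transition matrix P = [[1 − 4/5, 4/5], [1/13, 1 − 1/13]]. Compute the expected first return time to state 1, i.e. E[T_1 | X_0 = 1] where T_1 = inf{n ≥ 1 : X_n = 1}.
E[T_1 | X_0 = 1] = 1/π_1 = 57/5

For an irreducible recurrent Markov chain with stationary distribution π, E[T_i | X_0 = i] = 1/π_i (Kac's formula). Here π_1 = (1/13)/(4/5 + 1/13) = (1/13)/(57/65) = 5/57, so E[T_1 | X_0 = 1] = 1/π_1 = (4/5 + 1/13)/(1/13) = (57/65)/(1/13) = 57/5.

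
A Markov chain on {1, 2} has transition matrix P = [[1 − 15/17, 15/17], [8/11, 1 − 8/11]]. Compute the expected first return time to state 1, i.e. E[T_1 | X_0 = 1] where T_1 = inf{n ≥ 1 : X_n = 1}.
E[T_1 | X_0 = 1] = 1/π_1 = 301/136

For an irreducible recurrent Markov chain with stationary distribution π, E[T_i | X_0 = i] = 1/π_i (Kac's formula). Here π_1 = (8/11)/(15/17 + 8/11) = (8/11)/(301/187) = 136/301, so E[T_1 | X_0 = 1] = 1/π_1 = (15/17 + 8/11)/(8/11) = (301/187)/(8/11) = 301/136.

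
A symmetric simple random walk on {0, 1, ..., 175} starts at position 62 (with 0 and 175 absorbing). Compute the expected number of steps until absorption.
E[τ | X_0 = 62] = 7006

Let v_k = E[τ | X_0 = k]. Boundary: v_0 = v_175 = 0. Recurrence: v_k = 1 + (v_{k-1} + v_{k+1})/2 for 1 ≤ k ≤ 174. The particular solution to v_k − (v_{k-1} + v_{k+1})/2 = 1 is v_k = −k^2. Adding homogeneous solution A + B k and matching boundaries gives v_k = k (175 − k). Substituting k = 62: v_62 = 62 · 113 = 7006.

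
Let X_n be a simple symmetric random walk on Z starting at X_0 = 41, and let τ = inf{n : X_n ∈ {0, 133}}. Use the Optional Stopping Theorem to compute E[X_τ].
E[X_τ] = 41

X_n is a martingale and τ is a bounded-mean stopping time (indeed τ is finite a.s. with bounded expectation since the walk is in a bounded region). By the OST, E[X_τ] = E[X_0] = 41. Equivalently: E[X_τ] = 133 · P(hit 133 first) + 0 · P(hit 0 first) = 133 · (41/133) = 41.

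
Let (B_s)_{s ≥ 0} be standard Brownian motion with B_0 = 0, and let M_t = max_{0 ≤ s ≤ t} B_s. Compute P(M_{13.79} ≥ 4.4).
P(M_{13.79} ≥ 4.4) = 2·P(B_{13.79} ≥ 4.4) = 2(1 − Φ(4.4/√13.79)) ≈ 0.2361

By the reflection principle for Brownian motion, P(M_t ≥ a) = 2 · P(B_t ≥ a) for a ≥ 0. Since B_t ~ N(0, t), P(B_t ≥ 4.4) = 1 − Φ(4.4/√t) = 1 − Φ(4.4/√13.79) = 1 − Φ(1.1849). So
  P(M_{13.79} ≥ 4.4) = 2(1 − Φ(1.1849)) ≈ 0.2361.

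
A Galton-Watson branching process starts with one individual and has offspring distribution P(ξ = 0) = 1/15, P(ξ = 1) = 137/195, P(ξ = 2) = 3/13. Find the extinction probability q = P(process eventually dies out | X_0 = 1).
q = 13/45

The pgf is f(s) = 1/15 + 137/195·s + 3/13·s². The extinction probability q is the smallest fixed point of f in [0, 1]. Setting s = f(s):
  3/13·s² + (137/195 − 1)·s + 1/15 = 0
  3/13·s² − (1/15 + 3/13)·s + 1/15 = 0
which factors as (s − 1)·(3/13·s − 1/15) = 0, giving roots s = 1 and s = (1/15)/(3/13) = 13/45.
Mean offspring μ = 137/195 + 2·3/13 = 227/195 > 1 (supercritical), so q < 1. The extinction probability is the smaller root: q = (1/15)/(3/13) = 13/45.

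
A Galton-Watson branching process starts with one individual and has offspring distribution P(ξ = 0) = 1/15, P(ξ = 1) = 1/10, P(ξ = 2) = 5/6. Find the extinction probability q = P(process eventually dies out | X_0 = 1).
q = 2/25

The pgf is f(s) = 1/15 + 1/10·s + 5/6·s². The extinction probability q is the smallest fixed point of f in [0, 1]. Setting s = f(s):
  5/6·s² + (1/10 − 1)·s + 1/15 = 0
  5/6·s² − (1/15 + 5/6)·s + 1/15 = 0
which factors as (s − 1)·(5/6·s − 1/15) = 0, giving roots s = 1 and s = (1/15)/(5/6) = 2/25.
Mean offspring μ = 1/10 + 2·5/6 = 53/30 > 1 (supercritical), so q < 1. The extinction probability is the smaller root: q = (1/15)/(5/6) = 2/25.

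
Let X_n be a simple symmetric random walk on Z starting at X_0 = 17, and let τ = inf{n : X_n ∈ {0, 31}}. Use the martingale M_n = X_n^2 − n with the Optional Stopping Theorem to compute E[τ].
E[τ] = 238

M_n = X_n^2 − n is a martingale (since E[X_{n+1}^2 | F_n] = X_n^2 + 1). By OST (τ has finite mean in a bounded region), E[M_τ] = E[M_0] = X_0^2 − 0 = 17^2 = 289. Also E[M_τ] = E[X_τ^2] − E[τ]. The walk exits at 0 or 31, with P(hit 31 first) = 17/31, so E[X_τ^2] = 31^2 · 17/31 + 0 = 527. Thus E[τ] = E[X_τ^2] − E[M_τ] = 527 − 289 = 238 = 17(31 − 17) = 238.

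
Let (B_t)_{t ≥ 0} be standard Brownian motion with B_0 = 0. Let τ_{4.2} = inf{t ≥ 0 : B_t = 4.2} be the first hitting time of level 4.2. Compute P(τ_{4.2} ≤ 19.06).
P(τ_{4.2} ≤ 19.06) = 2(1 − Φ(4.2/√19.06)) = 2(1 − Φ(0.9620)) ≈ 0.3360

By the reflection principle for standard BM, P(τ_b ≤ t) = 2 · P(B_t ≥ b). Since B_t ~ N(0, t), P(B_t ≥ 4.2) = 1 − Φ(4.2/√t) = 1 − Φ(4.2/√19.06) = 1 − Φ(0.9620) ≈ 0.16802. Doubling: P(τ_{4.2} ≤ 19.06) ≈ 2 · 0.16802 = 0.33604 ≈ 0.3360.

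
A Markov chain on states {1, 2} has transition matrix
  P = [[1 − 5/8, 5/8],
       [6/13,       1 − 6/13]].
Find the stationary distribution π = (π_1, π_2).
π_1 = 48/113, π_2 = 65/113

Solve πP = π with π_1 + π_2 = 1. From πP = π: π_1 · (1 − 5/8) + π_2 · 6/13 = π_1 ⇒ π_2 · 6/13 = π_1 · 5/8 ⇒ π_2/π_1 = (5/8)/(6/13) = 65/48. Together with π_1 + π_2 = 1:
  π_1 = (6/13)/(5/8 + 6/13) = (6/13)/(113/104) = 48/113,
  π_2 = (5/8)/(5/8 + 6/13) = (5/8)/(113/104) = 65/113.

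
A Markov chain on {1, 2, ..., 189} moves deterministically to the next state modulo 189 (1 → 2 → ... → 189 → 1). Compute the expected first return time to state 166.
E[T_166 | X_0 = 166] = 189

The chain cycles deterministically, so starting at state 166 it returns in exactly 189 steps. Equivalently, the stationary distribution is uniform π_j = 1/189 for every state j, so by Kac's formula E[T_166] = 1/π_166 = 189.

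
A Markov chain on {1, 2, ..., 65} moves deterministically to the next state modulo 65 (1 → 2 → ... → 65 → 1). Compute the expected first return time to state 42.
E[T_42 | X_0 = 42] = 65

The chain cycles deterministically, so starting at state 42 it returns in exactly 65 steps. Equivalently, the stationary distribution is uniform π_j = 1/65 for every state j, so by Kac's formula E[T_42] = 1/π_42 = 65.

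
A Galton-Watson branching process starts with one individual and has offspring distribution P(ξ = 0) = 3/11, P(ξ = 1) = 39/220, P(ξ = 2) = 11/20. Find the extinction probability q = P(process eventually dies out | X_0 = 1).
q = 60/121

The pgf is f(s) = 3/11 + 39/220·s + 11/20·s². The extinction probability q is the smallest fixed point of f in [0, 1]. Setting s = f(s):
  11/20·s² + (39/220 − 1)·s + 3/11 = 0
  11/20·s² − (3/11 + 11/20)·s + 3/11 = 0
which factors as (s − 1)·(11/20·s − 3/11) = 0, giving roots s = 1 and s = (3/11)/(11/20) = 60/121.
Mean offspring μ = 39/220 + 2·11/20 = 281/220 > 1 (supercritical), so q < 1. The extinction probability is the smaller root: q = (3/11)/(11/20) = 60/121.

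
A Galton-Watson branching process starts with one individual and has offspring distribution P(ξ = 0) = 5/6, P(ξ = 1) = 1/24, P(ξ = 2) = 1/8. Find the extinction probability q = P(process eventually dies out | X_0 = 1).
q = 1

Mean offspring μ = 0·5/6 + 1·1/24 + 2·1/8 = 7/24 ≤ 1. For μ ≤ 1 with offspring not concentrated at 1, the Galton-Watson process goes extinct almost surely, so q = 1.
(Algebraic check: The pgf is f(s) = 5/6 + 1/24·s + 1/8·s². The extinction probability q is the smallest fixed point of f in [0, 1]. Setting s = f(s):
  1/8·s² + (1/24 − 1)·s + 5/6 = 0
  1/8·s² − (5/6 + 1/8)·s + 5/6 = 0
which factors as (s − 1)·(1/8·s − 5/6) = 0, giving roots s = 1 and s = (5/6)/(1/8) = 20/3. Since 20/3 ≥ 1, the smallest root in [0, 1] is s = 1.)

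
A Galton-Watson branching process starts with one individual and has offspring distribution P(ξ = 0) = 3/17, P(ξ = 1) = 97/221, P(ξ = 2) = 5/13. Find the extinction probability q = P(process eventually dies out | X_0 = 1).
q = 39/85

The pgf is f(s) = 3/17 + 97/221·s + 5/13·s². The extinction probability q is the smallest fixed point of f in [0, 1]. Setting s = f(s):
  5/13·s² + (97/221 − 1)·s + 3/17 = 0
  5/13·s² − (3/17 + 5/13)·s + 3/17 = 0
which factors as (s − 1)·(5/13·s − 3/17) = 0, giving roots s = 1 and s = (3/17)/(5/13) = 39/85.
Mean offspring μ = 97/221 + 2·5/13 = 267/221 > 1 (supercritical), so q < 1. The extinction probability is the smaller root: q = (3/17)/(5/13) = 39/85.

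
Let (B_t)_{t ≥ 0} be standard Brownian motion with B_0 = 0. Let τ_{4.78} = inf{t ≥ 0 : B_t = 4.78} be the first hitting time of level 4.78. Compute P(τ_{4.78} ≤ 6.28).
P(τ_{4.78} ≤ 6.28) = 2(1 − Φ(4.78/√6.28)) = 2(1 − Φ(1.9074)) ≈ 0.0565

By the reflection principle for standard BM, P(τ_b ≤ t) = 2 · P(B_t ≥ b). Since B_t ~ N(0, t), P(B_t ≥ 4.78) = 1 − Φ(4.78/√t) = 1 − Φ(4.78/√6.28) = 1 − Φ(1.9074) ≈ 0.02823. Doubling: P(τ_{4.78} ≤ 6.28) ≈ 2 · 0.02823 = 0.05646 ≈ 0.0565.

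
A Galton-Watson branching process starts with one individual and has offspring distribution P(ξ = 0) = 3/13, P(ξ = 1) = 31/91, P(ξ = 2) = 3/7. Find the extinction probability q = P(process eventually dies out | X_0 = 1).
q = 7/13

The pgf is f(s) = 3/13 + 31/91·s + 3/7·s². The extinction probability q is the smallest fixed point of f in [0, 1]. Setting s = f(s):
  3/7·s² + (31/91 − 1)·s + 3/13 = 0
  3/7·s² − (3/13 + 3/7)·s + 3/13 = 0
which factors as (s − 1)·(3/7·s − 3/13) = 0, giving roots s = 1 and s = (3/13)/(3/7) = 7/13.
Mean offspring μ = 31/91 + 2·3/7 = 109/91 > 1 (supercritical), so q < 1. The extinction probability is the smaller root: q = (3/13)/(3/7) = 7/13.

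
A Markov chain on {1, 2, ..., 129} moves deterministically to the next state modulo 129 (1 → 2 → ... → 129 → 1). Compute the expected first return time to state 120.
E[T_120 | X_0 = 120] = 129

The chain cycles deterministically, so starting at state 120 it returns in exactly 129 steps. Equivalently, the stationary distribution is uniform π_j = 1/129 for every state j, so by Kac's formula E[T_120] = 1/π_120 = 129.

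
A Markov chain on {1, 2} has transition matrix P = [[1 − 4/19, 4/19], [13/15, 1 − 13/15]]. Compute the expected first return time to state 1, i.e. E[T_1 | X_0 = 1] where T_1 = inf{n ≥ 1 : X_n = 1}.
E[T_1 | X_0 = 1] = 1/π_1 = 307/247

For an irreducible recurrent Markov chain with stationary distribution π, E[T_i | X_0 = i] = 1/π_i (Kac's formula). Here π_1 = (13/15)/(4/19 + 13/15) = (13/15)/(307/285) = 247/307, so E[T_1 | X_0 = 1] = 1/π_1 = (4/19 + 13/15)/(13/15) = (307/285)/(13/15) = 307/247.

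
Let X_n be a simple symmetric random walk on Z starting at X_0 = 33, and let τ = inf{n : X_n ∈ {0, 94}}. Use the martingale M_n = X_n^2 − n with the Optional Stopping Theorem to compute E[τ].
E[τ] = 2013

M_n = X_n^2 − n is a martingale (since E[X_{n+1}^2 | F_n] = X_n^2 + 1). By OST (τ has finite mean in a bounded region), E[M_τ] = E[M_0] = X_0^2 − 0 = 33^2 = 1089. Also E[M_τ] = E[X_τ^2] − E[τ]. The walk exits at 0 or 94, with P(hit 94 first) = 33/94, so E[X_τ^2] = 94^2 · 33/94 + 0 = 3102. Thus E[τ] = E[X_τ^2] − E[M_τ] = 3102 − 1089 = 2013 = 33(94 − 33) = 2013.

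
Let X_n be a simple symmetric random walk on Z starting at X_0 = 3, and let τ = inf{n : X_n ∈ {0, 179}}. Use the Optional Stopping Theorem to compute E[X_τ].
E[X_τ] = 3

X_n is a martingale and τ is a bounded-mean stopping time (indeed τ is finite a.s. with bounded expectation since the walk is in a bounded region). By the OST, E[X_τ] = E[X_0] = 3. Equivalently: E[X_τ] = 179 · P(hit 179 first) + 0 · P(hit 0 first) = 179 · (3/179) = 3.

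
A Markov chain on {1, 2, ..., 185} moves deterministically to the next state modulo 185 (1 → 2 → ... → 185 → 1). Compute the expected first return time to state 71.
E[T_71 | X_0 = 71] = 185

The chain cycles deterministically, so starting at state 71 it returns in exactly 185 steps. Equivalently, the stationary distribution is uniform π_j = 1/185 for every state j, so by Kac's formula E[T_71] = 1/π_71 = 185.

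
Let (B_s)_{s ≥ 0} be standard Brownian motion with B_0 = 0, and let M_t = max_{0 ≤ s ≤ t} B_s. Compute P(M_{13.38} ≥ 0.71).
P(M_{13.38} ≥ 0.71) = 2·P(B_{13.38} ≥ 0.71) = 2(1 − Φ(0.71/√13.38)) ≈ 0.8461

By the reflection principle for Brownian motion, P(M_t ≥ a) = 2 · P(B_t ≥ a) for a ≥ 0. Since B_t ~ N(0, t), P(B_t ≥ 0.71) = 1 − Φ(0.71/√t) = 1 − Φ(0.71/√13.38) = 1 − Φ(0.1941). So
  P(M_{13.38} ≥ 0.71) = 2(1 − Φ(0.1941)) ≈ 0.8461.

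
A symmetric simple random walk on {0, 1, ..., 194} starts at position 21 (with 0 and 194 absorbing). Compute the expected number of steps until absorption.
E[τ | X_0 = 21] = 3633

Let v_k = E[τ | X_0 = k]. Boundary: v_0 = v_194 = 0. Recurrence: v_k = 1 + (v_{k-1} + v_{k+1})/2 for 1 ≤ k ≤ 193. The particular solution to v_k − (v_{k-1} + v_{k+1})/2 = 1 is v_k = −k^2. Adding homogeneous solution A + B k and matching boundaries gives v_k = k (194 − k). Substituting k = 21: v_21 = 21 · 173 = 3633.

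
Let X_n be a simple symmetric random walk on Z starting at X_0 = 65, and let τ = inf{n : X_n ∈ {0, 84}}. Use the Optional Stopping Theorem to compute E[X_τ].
E[X_τ] = 65

X_n is a martingale and τ is a bounded-mean stopping time (indeed τ is finite a.s. with bounded expectation since the walk is in a bounded region). By the OST, E[X_τ] = E[X_0] = 65. Equivalently: E[X_τ] = 84 · P(hit 84 first) + 0 · P(hit 0 first) = 84 · (65/84) = 65.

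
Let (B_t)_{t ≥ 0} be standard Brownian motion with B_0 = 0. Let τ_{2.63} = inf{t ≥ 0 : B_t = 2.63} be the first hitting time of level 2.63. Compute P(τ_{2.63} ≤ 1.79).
P(τ_{2.63} ≤ 1.79) = 2(1 − Φ(2.63/√1.79)) = 2(1 − Φ(1.9658)) ≈ 0.0493

By the reflection principle for standard BM, P(τ_b ≤ t) = 2 · P(B_t ≥ b). Since B_t ~ N(0, t), P(B_t ≥ 2.63) = 1 − Φ(2.63/√t) = 1 − Φ(2.63/√1.79) = 1 − Φ(1.9658) ≈ 0.02466. Doubling: P(τ_{2.63} ≤ 1.79) ≈ 2 · 0.02466 = 0.04932 ≈ 0.0493.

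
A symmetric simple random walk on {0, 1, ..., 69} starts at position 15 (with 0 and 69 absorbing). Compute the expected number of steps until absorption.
E[τ | X_0 = 15] = 810

Let v_k = E[τ | X_0 = k]. Boundary: v_0 = v_69 = 0. Recurrence: v_k = 1 + (v_{k-1} + v_{k+1})/2 for 1 ≤ k ≤ 68. The particular solution to v_k − (v_{k-1} + v_{k+1})/2 = 1 is v_k = −k^2. Adding homogeneous solution A + B k and matching boundaries gives v_k = k (69 − k). Substituting k = 15: v_15 = 15 · 54 = 810.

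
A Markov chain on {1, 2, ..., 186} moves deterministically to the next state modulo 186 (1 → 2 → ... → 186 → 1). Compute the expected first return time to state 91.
E[T_91 | X_0 = 91] = 186

The chain cycles deterministically, so starting at state 91 it returns in exactly 186 steps. Equivalently, the stationary distribution is uniform π_j = 1/186 for every state j, so by Kac's formula E[T_91] = 1/π_91 = 186.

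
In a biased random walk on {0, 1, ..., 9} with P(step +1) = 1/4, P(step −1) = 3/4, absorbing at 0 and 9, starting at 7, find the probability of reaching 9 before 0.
P(hit 9 before 0) = (1 − (3)^7) / (1 − (3)^9) = 1093/9841

Let u_k denote P(reach 9 before 0 | start at k). Boundary: u_0 = 0, u_9 = 1. Recurrence: u_k = 1/4·u_{k+1} + 3/4·u_{k-1} for 1 ≤ k ≤ 8. Try u_k = A + B·r^k with r = q/p = (3/4)/(1/4) = 3. Substitution satisfies the recurrence; boundary conditions give:
  u_k = (1 − r^k) / (1 − r^N) = (1 − (3)^7) / (1 − (3)^9) = 1093/9841.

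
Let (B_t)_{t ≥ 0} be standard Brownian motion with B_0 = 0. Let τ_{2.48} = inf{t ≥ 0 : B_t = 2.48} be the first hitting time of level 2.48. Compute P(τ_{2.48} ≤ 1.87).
P(τ_{2.48} ≤ 1.87) = 2(1 − Φ(2.48/√1.87)) = 2(1 − Φ(1.8136)) ≈ 0.0697

By the reflection principle for standard BM, P(τ_b ≤ t) = 2 · P(B_t ≥ b). Since B_t ~ N(0, t), P(B_t ≥ 2.48) = 1 − Φ(2.48/√t) = 1 − Φ(2.48/√1.87) = 1 − Φ(1.8136) ≈ 0.03487. Doubling: P(τ_{2.48} ≤ 1.87) ≈ 2 · 0.03487 = 0.06974 ≈ 0.0697.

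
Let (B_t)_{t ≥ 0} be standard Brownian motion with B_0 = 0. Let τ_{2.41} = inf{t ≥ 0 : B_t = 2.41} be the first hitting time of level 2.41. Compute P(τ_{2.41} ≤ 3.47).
P(τ_{2.41} ≤ 3.47) = 2(1 − Φ(2.41/√3.47)) = 2(1 − Φ(1.2938)) ≈ 0.1957

By the reflection principle for standard BM, P(τ_b ≤ t) = 2 · P(B_t ≥ b). Since B_t ~ N(0, t), P(B_t ≥ 2.41) = 1 − Φ(2.41/√t) = 1 − Φ(2.41/√3.47) = 1 − Φ(1.2938) ≈ 0.09787. Doubling: P(τ_{2.41} ≤ 3.47) ≈ 2 · 0.09787 = 0.19574 ≈ 0.1957.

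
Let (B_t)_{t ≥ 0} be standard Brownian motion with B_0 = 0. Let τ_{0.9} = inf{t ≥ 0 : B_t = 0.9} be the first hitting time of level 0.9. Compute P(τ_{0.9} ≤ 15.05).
P(τ_{0.9} ≤ 15.05) = 2(1 − Φ(0.9/√15.05)) = 2(1 − Φ(0.2320)) ≈ 0.8165

By the reflection principle for standard BM, P(τ_b ≤ t) = 2 · P(B_t ≥ b). Since B_t ~ N(0, t), P(B_t ≥ 0.9) = 1 − Φ(0.9/√t) = 1 − Φ(0.9/√15.05) = 1 − Φ(0.2320) ≈ 0.40827. Doubling: P(τ_{0.9} ≤ 15.05) ≈ 2 · 0.40827 = 0.81654 ≈ 0.8165.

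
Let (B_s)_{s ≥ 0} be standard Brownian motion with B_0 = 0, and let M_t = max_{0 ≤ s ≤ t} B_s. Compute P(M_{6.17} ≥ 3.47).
P(M_{6.17} ≥ 3.47) = 2·P(B_{6.17} ≥ 3.47) = 2(1 − Φ(3.47/√6.17)) ≈ 0.1624

By the reflection principle for Brownian motion, P(M_t ≥ a) = 2 · P(B_t ≥ a) for a ≥ 0. Since B_t ~ N(0, t), P(B_t ≥ 3.47) = 1 − Φ(3.47/√t) = 1 − Φ(3.47/√6.17) = 1 − Φ(1.3970). So
  P(M_{6.17} ≥ 3.47) = 2(1 − Φ(1.3970)) ≈ 0.1624.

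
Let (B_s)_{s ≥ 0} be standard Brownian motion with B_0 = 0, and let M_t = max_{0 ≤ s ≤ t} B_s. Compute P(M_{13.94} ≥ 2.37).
P(M_{13.94} ≥ 2.37) = 2·P(B_{13.94} ≥ 2.37) = 2(1 − Φ(2.37/√13.94)) ≈ 0.5256

By the reflection principle for Brownian motion, P(M_t ≥ a) = 2 · P(B_t ≥ a) for a ≥ 0. Since B_t ~ N(0, t), P(B_t ≥ 2.37) = 1 − Φ(2.37/√t) = 1 − Φ(2.37/√13.94) = 1 − Φ(0.6348). So
  P(M_{13.94} ≥ 2.37) = 2(1 − Φ(0.6348)) ≈ 0.5256.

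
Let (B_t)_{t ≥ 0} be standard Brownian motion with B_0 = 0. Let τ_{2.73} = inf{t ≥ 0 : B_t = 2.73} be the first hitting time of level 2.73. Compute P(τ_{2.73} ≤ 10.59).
P(τ_{2.73} ≤ 10.59) = 2(1 − Φ(2.73/√10.59)) = 2(1 − Φ(0.8389)) ≈ 0.4015

By the reflection principle for standard BM, P(τ_b ≤ t) = 2 · P(B_t ≥ b). Since B_t ~ N(0, t), P(B_t ≥ 2.73) = 1 − Φ(2.73/√t) = 1 − Φ(2.73/√10.59) = 1 − Φ(0.8389) ≈ 0.20076. Doubling: P(τ_{2.73} ≤ 10.59) ≈ 2 · 0.20076 = 0.40152 ≈ 0.4015.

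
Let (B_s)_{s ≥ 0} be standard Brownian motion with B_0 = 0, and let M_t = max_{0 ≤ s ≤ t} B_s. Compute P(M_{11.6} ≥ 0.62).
P(M_{11.6} ≥ 0.62) = 2·P(B_{11.6} ≥ 0.62) = 2(1 − Φ(0.62/√11.6)) ≈ 0.8556

By the reflection principle for Brownian motion, P(M_t ≥ a) = 2 · P(B_t ≥ a) for a ≥ 0. Since B_t ~ N(0, t), P(B_t ≥ 0.62) = 1 − Φ(0.62/√t) = 1 − Φ(0.62/√11.6) = 1 − Φ(0.1820). So
  P(M_{11.6} ≥ 0.62) = 2(1 − Φ(0.1820)) ≈ 0.8556.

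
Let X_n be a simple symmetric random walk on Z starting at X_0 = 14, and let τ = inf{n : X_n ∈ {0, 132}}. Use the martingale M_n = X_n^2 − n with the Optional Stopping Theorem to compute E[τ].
E[τ] = 1652

M_n = X_n^2 − n is a martingale (since E[X_{n+1}^2 | F_n] = X_n^2 + 1). By OST (τ has finite mean in a bounded region), E[M_τ] = E[M_0] = X_0^2 − 0 = 14^2 = 196. Also E[M_τ] = E[X_τ^2] − E[τ]. The walk exits at 0 or 132, with P(hit 132 first) = 14/132, so E[X_τ^2] = 132^2 · 14/132 + 0 = 1848. Thus E[τ] = E[X_τ^2] − E[M_τ] = 1848 − 196 = 1652 = 14(132 − 14) = 1652.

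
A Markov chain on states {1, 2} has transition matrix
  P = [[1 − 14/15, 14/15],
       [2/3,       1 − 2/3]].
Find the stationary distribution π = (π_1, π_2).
π_1 = 5/12, π_2 = 7/12

Solve πP = π with π_1 + π_2 = 1. From πP = π: π_1 · (1 − 14/15) + π_2 · 2/3 = π_1 ⇒ π_2 · 2/3 = π_1 · 14/15 ⇒ π_2/π_1 = (14/15)/(2/3) = 7/5. Together with π_1 + π_2 = 1:
  π_1 = (2/3)/(14/15 + 2/3) = (2/3)/(8/5) = 5/12,
  π_2 = (14/15)/(14/15 + 2/3) = (14/15)/(8/5) = 7/12.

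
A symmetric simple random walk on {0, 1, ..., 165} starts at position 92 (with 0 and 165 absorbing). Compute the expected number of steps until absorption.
E[τ | X_0 = 92] = 6716

Let v_k = E[τ | X_0 = k]. Boundary: v_0 = v_165 = 0. Recurrence: v_k = 1 + (v_{k-1} + v_{k+1})/2 for 1 ≤ k ≤ 164. The particular solution to v_k − (v_{k-1} + v_{k+1})/2 = 1 is v_k = −k^2. Adding homogeneous solution A + B k and matching boundaries gives v_k = k (165 − k). Substituting k = 92: v_92 = 92 · 73 = 6716.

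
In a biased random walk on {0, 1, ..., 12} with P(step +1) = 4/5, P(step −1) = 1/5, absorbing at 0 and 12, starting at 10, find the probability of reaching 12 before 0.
P(hit 12 before 0) = (1 − (1/4)^10) / (1 − (1/4)^12) = 1118480/1118481

Let u_k denote P(reach 12 before 0 | start at k). Boundary: u_0 = 0, u_12 = 1. Recurrence: u_k = 4/5·u_{k+1} + 1/5·u_{k-1} for 1 ≤ k ≤ 11. Try u_k = A + B·r^k with r = q/p = (1/5)/(4/5) = 1/4. Substitution satisfies the recurrence; boundary conditions give:
  u_k = (1 − r^k) / (1 − r^N) = (1 − (1/4)^10) / (1 − (1/4)^12) = 1118480/1118481.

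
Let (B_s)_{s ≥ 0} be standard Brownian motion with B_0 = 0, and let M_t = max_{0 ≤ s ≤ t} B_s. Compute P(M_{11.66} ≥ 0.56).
P(M_{11.66} ≥ 0.56) = 2·P(B_{11.66} ≥ 0.56) = 2(1 − Φ(0.56/√11.66)) ≈ 0.8697

By the reflection principle for Brownian motion, P(M_t ≥ a) = 2 · P(B_t ≥ a) for a ≥ 0. Since B_t ~ N(0, t), P(B_t ≥ 0.56) = 1 − Φ(0.56/√t) = 1 − Φ(0.56/√11.66) = 1 − Φ(0.1640). So
  P(M_{11.66} ≥ 0.56) = 2(1 − Φ(0.1640)) ≈ 0.8697.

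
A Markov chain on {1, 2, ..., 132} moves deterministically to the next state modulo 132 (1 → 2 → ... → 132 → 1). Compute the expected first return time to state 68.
E[T_68 | X_0 = 68] = 132

The chain cycles deterministically, so starting at state 68 it returns in exactly 132 steps. Equivalently, the stationary distribution is uniform π_j = 1/132 for every state j, so by Kac's formula E[T_68] = 1/π_68 = 132.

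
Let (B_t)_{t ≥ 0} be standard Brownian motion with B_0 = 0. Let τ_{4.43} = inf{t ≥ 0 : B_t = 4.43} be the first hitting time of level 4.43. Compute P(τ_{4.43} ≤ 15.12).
P(τ_{4.43} ≤ 15.12) = 2(1 − Φ(4.43/√15.12)) = 2(1 − Φ(1.1393)) ≈ 0.2546

By the reflection principle for standard BM, P(τ_b ≤ t) = 2 · P(B_t ≥ b). Since B_t ~ N(0, t), P(B_t ≥ 4.43) = 1 − Φ(4.43/√t) = 1 − Φ(4.43/√15.12) = 1 − Φ(1.1393) ≈ 0.12729. Doubling: P(τ_{4.43} ≤ 15.12) ≈ 2 · 0.12729 = 0.25458 ≈ 0.2546.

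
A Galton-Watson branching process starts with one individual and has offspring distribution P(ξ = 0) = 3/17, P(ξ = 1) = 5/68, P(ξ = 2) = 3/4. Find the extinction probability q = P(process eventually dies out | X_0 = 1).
q = 4/17

The pgf is f(s) = 3/17 + 5/68·s + 3/4·s². The extinction probability q is the smallest fixed point of f in [0, 1]. Setting s = f(s):
  3/4·s² + (5/68 − 1)·s + 3/17 = 0
  3/4·s² − (3/17 + 3/4)·s + 3/17 = 0
which factors as (s − 1)·(3/4·s − 3/17) = 0, giving roots s = 1 and s = (3/17)/(3/4) = 4/17.
Mean offspring μ = 5/68 + 2·3/4 = 107/68 > 1 (supercritical), so q < 1. The extinction probability is the smaller root: q = (3/17)/(3/4) = 4/17.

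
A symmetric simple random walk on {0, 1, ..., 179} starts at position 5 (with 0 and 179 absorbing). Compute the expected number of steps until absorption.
E[τ | X_0 = 5] = 870

Let v_k = E[τ | X_0 = k]. Boundary: v_0 = v_179 = 0. Recurrence: v_k = 1 + (v_{k-1} + v_{k+1})/2 for 1 ≤ k ≤ 178. The particular solution to v_k − (v_{k-1} + v_{k+1})/2 = 1 is v_k = −k^2. Adding homogeneous solution A + B k and matching boundaries gives v_k = k (179 − k). Substituting k = 5: v_5 = 5 · 174 = 870.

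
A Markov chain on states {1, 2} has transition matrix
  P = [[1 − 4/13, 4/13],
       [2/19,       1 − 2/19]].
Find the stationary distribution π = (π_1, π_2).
π_1 = 13/51, π_2 = 38/51

Solve πP = π with π_1 + π_2 = 1. From πP = π: π_1 · (1 − 4/13) + π_2 · 2/19 = π_1 ⇒ π_2 · 2/19 = π_1 · 4/13 ⇒ π_2/π_1 = (4/13)/(2/19) = 38/13. Together with π_1 + π_2 = 1:
  π_1 = (2/19)/(4/13 + 2/19) = (2/19)/(102/247) = 13/51,
  π_2 = (4/13)/(4/13 + 2/19) = (4/13)/(102/247) = 38/51.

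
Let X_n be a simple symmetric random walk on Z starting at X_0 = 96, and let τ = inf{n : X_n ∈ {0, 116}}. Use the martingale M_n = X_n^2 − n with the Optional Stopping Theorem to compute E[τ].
E[τ] = 1920

M_n = X_n^2 − n is a martingale (since E[X_{n+1}^2 | F_n] = X_n^2 + 1). By OST (τ has finite mean in a bounded region), E[M_τ] = E[M_0] = X_0^2 − 0 = 96^2 = 9216. Also E[M_τ] = E[X_τ^2] − E[τ]. The walk exits at 0 or 116, with P(hit 116 first) = 96/116, so E[X_τ^2] = 116^2 · 96/116 + 0 = 11136. Thus E[τ] = E[X_τ^2] − E[M_τ] = 11136 − 9216 = 1920 = 96(116 − 96) = 1920.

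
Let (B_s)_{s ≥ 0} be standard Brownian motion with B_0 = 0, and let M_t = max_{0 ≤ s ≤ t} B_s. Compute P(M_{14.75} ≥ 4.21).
P(M_{14.75} ≥ 4.21) = 2·P(B_{14.75} ≥ 4.21) = 2(1 − Φ(4.21/√14.75)) ≈ 0.2730

By the reflection principle for Brownian motion, P(M_t ≥ a) = 2 · P(B_t ≥ a) for a ≥ 0. Since B_t ~ N(0, t), P(B_t ≥ 4.21) = 1 − Φ(4.21/√t) = 1 − Φ(4.21/√14.75) = 1 − Φ(1.0962). So
  P(M_{14.75} ≥ 4.21) = 2(1 − Φ(1.0962)) ≈ 0.2730.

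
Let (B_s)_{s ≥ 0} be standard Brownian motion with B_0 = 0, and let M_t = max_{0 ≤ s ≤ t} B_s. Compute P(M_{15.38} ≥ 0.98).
P(M_{15.38} ≥ 0.98) = 2·P(B_{15.38} ≥ 0.98) = 2(1 − Φ(0.98/√15.38)) ≈ 0.8027

By the reflection principle for Brownian motion, P(M_t ≥ a) = 2 · P(B_t ≥ a) for a ≥ 0. Since B_t ~ N(0, t), P(B_t ≥ 0.98) = 1 − Φ(0.98/√t) = 1 − Φ(0.98/√15.38) = 1 − Φ(0.2499). So
  P(M_{15.38} ≥ 0.98) = 2(1 − Φ(0.2499)) ≈ 0.8027.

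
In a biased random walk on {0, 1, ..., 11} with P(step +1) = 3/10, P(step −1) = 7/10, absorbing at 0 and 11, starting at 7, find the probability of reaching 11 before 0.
P(hit 11 before 0) = (1 − (7/3)^7) / (1 − (7/3)^11) = 16632459/494287399

Let u_k denote P(reach 11 before 0 | start at k). Boundary: u_0 = 0, u_11 = 1. Recurrence: u_k = 3/10·u_{k+1} + 7/10·u_{k-1} for 1 ≤ k ≤ 10. Try u_k = A + B·r^k with r = q/p = (7/10)/(3/10) = 7/3. Substitution satisfies the recurrence; boundary conditions give:
  u_k = (1 − r^k) / (1 − r^N) = (1 − (7/3)^7) / (1 − (7/3)^11) = 16632459/494287399.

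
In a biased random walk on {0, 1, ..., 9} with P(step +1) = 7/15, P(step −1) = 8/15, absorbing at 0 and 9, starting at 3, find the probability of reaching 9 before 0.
P(hit 9 before 0) = (1 − (8/7)^3) / (1 − (8/7)^9) = 117649/555409

Let u_k denote P(reach 9 before 0 | start at k). Boundary: u_0 = 0, u_9 = 1. Recurrence: u_k = 7/15·u_{k+1} + 8/15·u_{k-1} for 1 ≤ k ≤ 8. Try u_k = A + B·r^k with r = q/p = (8/15)/(7/15) = 8/7. Substitution satisfies the recurrence; boundary conditions give:
  u_k = (1 − r^k) / (1 − r^N) = (1 − (8/7)^3) / (1 − (8/7)^9) = 117649/555409.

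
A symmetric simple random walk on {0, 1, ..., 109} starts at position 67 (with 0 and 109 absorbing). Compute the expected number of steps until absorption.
E[τ | X_0 = 67] = 2814

Let v_k = E[τ | X_0 = k]. Boundary: v_0 = v_109 = 0. Recurrence: v_k = 1 + (v_{k-1} + v_{k+1})/2 for 1 ≤ k ≤ 108. The particular solution to v_k − (v_{k-1} + v_{k+1})/2 = 1 is v_k = −k^2. Adding homogeneous solution A + B k and matching boundaries gives v_k = k (109 − k). Substituting k = 67: v_67 = 67 · 42 = 2814.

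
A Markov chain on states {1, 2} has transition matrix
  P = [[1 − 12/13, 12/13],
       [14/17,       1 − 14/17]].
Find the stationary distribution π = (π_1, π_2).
π_1 = 91/193, π_2 = 102/193

Solve πP = π with π_1 + π_2 = 1. From πP = π: π_1 · (1 − 12/13) + π_2 · 14/17 = π_1 ⇒ π_2 · 14/17 = π_1 · 12/13 ⇒ π_2/π_1 = (12/13)/(14/17) = 102/91. Together with π_1 + π_2 = 1:
  π_1 = (14/17)/(12/13 + 14/17) = (14/17)/(386/221) = 91/193,
  π_2 = (12/13)/(12/13 + 14/17) = (12/13)/(386/221) = 102/193.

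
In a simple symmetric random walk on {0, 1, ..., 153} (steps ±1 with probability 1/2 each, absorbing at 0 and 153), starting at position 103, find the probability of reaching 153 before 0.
P(hit 153 before 0) = 103/153

Let u_k = P(hit 153 before 0 | start at k). Then u_0 = 0, u_153 = 1, and u_k = u_{k-1}/2 + u_{k+1}/2 for 1 ≤ k ≤ 152. This harmonic recurrence is solved by u_k = k/153, giving u_103 = 103/153.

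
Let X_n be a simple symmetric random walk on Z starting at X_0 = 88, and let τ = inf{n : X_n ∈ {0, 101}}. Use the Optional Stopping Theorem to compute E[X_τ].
E[X_τ] = 88

X_n is a martingale and τ is a bounded-mean stopping time (indeed τ is finite a.s. with bounded expectation since the walk is in a bounded region). By the OST, E[X_τ] = E[X_0] = 88. Equivalently: E[X_τ] = 101 · P(hit 101 first) + 0 · P(hit 0 first) = 101 · (88/101) = 88.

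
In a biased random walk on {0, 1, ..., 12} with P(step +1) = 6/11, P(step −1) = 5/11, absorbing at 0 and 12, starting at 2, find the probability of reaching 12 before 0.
P(hit 12 before 0) = (1 − (5/6)^2) / (1 − (5/6)^12) = 60466176/175694701

Let u_k denote P(reach 12 before 0 | start at k). Boundary: u_0 = 0, u_12 = 1. Recurrence: u_k = 6/11·u_{k+1} + 5/11·u_{k-1} for 1 ≤ k ≤ 11. Try u_k = A + B·r^k with r = q/p = (5/11)/(6/11) = 5/6. Substitution satisfies the recurrence; boundary conditions give:
  u_k = (1 − r^k) / (1 − r^N) = (1 − (5/6)^2) / (1 − (5/6)^12) = 60466176/175694701.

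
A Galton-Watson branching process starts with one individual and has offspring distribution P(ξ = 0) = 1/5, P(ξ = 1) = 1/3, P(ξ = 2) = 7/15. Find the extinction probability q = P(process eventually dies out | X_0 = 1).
q = 3/7

The pgf is f(s) = 1/5 + 1/3·s + 7/15·s². The extinction probability q is the smallest fixed point of f in [0, 1]. Setting s = f(s):
  7/15·s² + (1/3 − 1)·s + 1/5 = 0
  7/15·s² − (1/5 + 7/15)·s + 1/5 = 0
which factors as (s − 1)·(7/15·s − 1/5) = 0, giving roots s = 1 and s = (1/5)/(7/15) = 3/7.
Mean offspring μ = 1/3 + 2·7/15 = 19/15 > 1 (supercritical), so q < 1. The extinction probability is the smaller root: q = (1/5)/(7/15) = 3/7.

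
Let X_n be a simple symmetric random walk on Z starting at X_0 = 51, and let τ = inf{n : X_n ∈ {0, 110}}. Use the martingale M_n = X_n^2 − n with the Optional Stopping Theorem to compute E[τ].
E[τ] = 3009

M_n = X_n^2 − n is a martingale (since E[X_{n+1}^2 | F_n] = X_n^2 + 1). By OST (τ has finite mean in a bounded region), E[M_τ] = E[M_0] = X_0^2 − 0 = 51^2 = 2601. Also E[M_τ] = E[X_τ^2] − E[τ]. The walk exits at 0 or 110, with P(hit 110 first) = 51/110, so E[X_τ^2] = 110^2 · 51/110 + 0 = 5610. Thus E[τ] = E[X_τ^2] − E[M_τ] = 5610 − 2601 = 3009 = 51(110 − 51) = 3009.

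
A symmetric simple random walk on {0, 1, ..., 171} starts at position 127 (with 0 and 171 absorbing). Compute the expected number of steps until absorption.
E[τ | X_0 = 127] = 5588

Let v_k = E[τ | X_0 = k]. Boundary: v_0 = v_171 = 0. Recurrence: v_k = 1 + (v_{k-1} + v_{k+1})/2 for 1 ≤ k ≤ 170. The particular solution to v_k − (v_{k-1} + v_{k+1})/2 = 1 is v_k = −k^2. Adding homogeneous solution A + B k and matching boundaries gives v_k = k (171 − k). Substituting k = 127: v_127 = 127 · 44 = 5588.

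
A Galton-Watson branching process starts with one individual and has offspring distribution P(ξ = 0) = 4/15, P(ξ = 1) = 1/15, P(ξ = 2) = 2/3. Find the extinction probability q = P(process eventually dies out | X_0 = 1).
q = 2/5

The pgf is f(s) = 4/15 + 1/15·s + 2/3·s². The extinction probability q is the smallest fixed point of f in [0, 1]. Setting s = f(s):
  2/3·s² + (1/15 − 1)·s + 4/15 = 0
  2/3·s² − (4/15 + 2/3)·s + 4/15 = 0
which factors as (s − 1)·(2/3·s − 4/15) = 0, giving roots s = 1 and s = (4/15)/(2/3) = 2/5.
Mean offspring μ = 1/15 + 2·2/3 = 7/5 > 1 (supercritical), so q < 1. The extinction probability is the smaller root: q = (4/15)/(2/3) = 2/5.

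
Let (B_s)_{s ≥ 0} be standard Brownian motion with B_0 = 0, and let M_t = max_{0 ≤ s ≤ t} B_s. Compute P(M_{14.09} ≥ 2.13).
P(M_{14.09} ≥ 2.13) = 2·P(B_{14.09} ≥ 2.13) = 2(1 − Φ(2.13/√14.09)) ≈ 0.5704

By the reflection principle for Brownian motion, P(M_t ≥ a) = 2 · P(B_t ≥ a) for a ≥ 0. Since B_t ~ N(0, t), P(B_t ≥ 2.13) = 1 − Φ(2.13/√t) = 1 − Φ(2.13/√14.09) = 1 − Φ(0.5674). So
  P(M_{14.09} ≥ 2.13) = 2(1 − Φ(0.5674)) ≈ 0.5704.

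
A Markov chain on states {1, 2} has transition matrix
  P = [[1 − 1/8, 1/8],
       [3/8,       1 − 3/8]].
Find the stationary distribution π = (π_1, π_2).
π_1 = 3/4, π_2 = 1/4

Solve πP = π with π_1 + π_2 = 1. From πP = π: π_1 · (1 − 1/8) + π_2 · 3/8 = π_1 ⇒ π_2 · 3/8 = π_1 · 1/8 ⇒ π_2/π_1 = (1/8)/(3/8) = 1/3. Together with π_1 + π_2 = 1:
  π_1 = (3/8)/(1/8 + 3/8) = (3/8)/(1/2) = 3/4,
  π_2 = (1/8)/(1/8 + 3/8) = (1/8)/(1/2) = 1/4.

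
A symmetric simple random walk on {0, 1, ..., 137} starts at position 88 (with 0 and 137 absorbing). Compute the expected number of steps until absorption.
E[τ | X_0 = 88] = 4312

Let v_k = E[τ | X_0 = k]. Boundary: v_0 = v_137 = 0. Recurrence: v_k = 1 + (v_{k-1} + v_{k+1})/2 for 1 ≤ k ≤ 136. The particular solution to v_k − (v_{k-1} + v_{k+1})/2 = 1 is v_k = −k^2. Adding homogeneous solution A + B k and matching boundaries gives v_k = k (137 − k). Substituting k = 88: v_88 = 88 · 49 = 4312.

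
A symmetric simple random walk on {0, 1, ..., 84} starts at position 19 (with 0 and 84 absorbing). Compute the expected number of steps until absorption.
E[τ | X_0 = 19] = 1235

Let v_k = E[τ | X_0 = k]. Boundary: v_0 = v_84 = 0. Recurrence: v_k = 1 + (v_{k-1} + v_{k+1})/2 for 1 ≤ k ≤ 83. The particular solution to v_k − (v_{k-1} + v_{k+1})/2 = 1 is v_k = −k^2. Adding homogeneous solution A + B k and matching boundaries gives v_k = k (84 − k). Substituting k = 19: v_19 = 19 · 65 = 1235.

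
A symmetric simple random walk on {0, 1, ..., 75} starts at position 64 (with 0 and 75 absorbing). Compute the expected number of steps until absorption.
E[τ | X_0 = 64] = 704

Let v_k = E[τ | X_0 = k]. Boundary: v_0 = v_75 = 0. Recurrence: v_k = 1 + (v_{k-1} + v_{k+1})/2 for 1 ≤ k ≤ 74. The particular solution to v_k − (v_{k-1} + v_{k+1})/2 = 1 is v_k = −k^2. Adding homogeneous solution A + B k and matching boundaries gives v_k = k (75 − k). Substituting k = 64: v_64 = 64 · 11 = 704.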